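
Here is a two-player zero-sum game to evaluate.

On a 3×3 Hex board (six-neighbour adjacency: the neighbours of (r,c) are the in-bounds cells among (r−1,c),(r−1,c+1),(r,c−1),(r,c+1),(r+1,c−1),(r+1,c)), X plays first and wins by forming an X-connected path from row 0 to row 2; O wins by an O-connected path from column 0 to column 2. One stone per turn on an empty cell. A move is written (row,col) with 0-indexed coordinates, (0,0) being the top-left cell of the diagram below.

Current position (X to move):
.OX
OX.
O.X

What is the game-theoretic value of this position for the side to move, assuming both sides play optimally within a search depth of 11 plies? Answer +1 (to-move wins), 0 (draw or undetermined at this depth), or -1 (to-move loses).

ply 1, X at .OX/OX./O.X | (0,0)=+1→XOX/OX./O.X*; (1,2)=+1→.OX/OXX/O.X; (2,1)=+1→.OX/OX./OXX
ply 2, O at XOX/OX./O.X | (1,2)=-1→XOX/OXO/O.X*; (2,1)=-1→XOX/OX./OOX
ply 3, X at XOX/OXO/O.X | (2,1)=+1→XOX/OXO/OXX*
ply 4: XOX/OXO/OXX is terminal -1 (O); from .OX/OX./O.X depth 11

value(.OX/OX./O.X, X) = +1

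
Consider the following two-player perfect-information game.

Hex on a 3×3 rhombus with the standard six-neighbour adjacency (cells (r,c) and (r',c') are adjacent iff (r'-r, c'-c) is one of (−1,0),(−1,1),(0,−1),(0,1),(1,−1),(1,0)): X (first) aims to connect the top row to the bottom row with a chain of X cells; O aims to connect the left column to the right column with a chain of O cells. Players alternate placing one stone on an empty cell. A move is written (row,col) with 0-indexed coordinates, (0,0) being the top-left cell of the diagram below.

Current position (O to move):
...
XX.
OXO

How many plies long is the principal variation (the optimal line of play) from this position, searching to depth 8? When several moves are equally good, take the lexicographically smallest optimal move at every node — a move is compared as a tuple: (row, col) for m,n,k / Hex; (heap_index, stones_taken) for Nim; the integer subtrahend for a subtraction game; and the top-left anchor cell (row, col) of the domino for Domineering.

PV length from [.../XX./OXO]: 2 plies

ply 1, O at .../XX./OXO | (0,0)=-1→O../XX./OXO*; (0,1)=-1→.O./XX./OXO; (0,2)=-1→..O/XX./OXO; (1,2)=-1→.../XXO/OXO
ply 2, X at O../XX./OXO | (0,1)=+1→OX./XX./OXO*; (0,2)=+1→O.X/XX./OXO; (1,2)=+1→O../XXX/OXO
ply 3: OX./XX./OXO is terminal -1 (O); from .../XX./OXO depth 8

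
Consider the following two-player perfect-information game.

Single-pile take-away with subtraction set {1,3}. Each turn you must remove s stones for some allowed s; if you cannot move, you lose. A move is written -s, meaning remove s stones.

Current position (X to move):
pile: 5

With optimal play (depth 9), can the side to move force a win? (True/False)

X winning at [5]: True

ply 1, X at 5 | -1=+1→4*; -3=+1→2
ply 2, O at 4 | -1=-1→3*; -3=-1→1
ply 3, X at 3 | -1=+1→2*; -3=+1→0
ply 4, O at 2 | -1=-1→1*
ply 5, X at 1 | -1=+1→0*
ply 6: 0 is terminal -1 (O); from 5 depth 9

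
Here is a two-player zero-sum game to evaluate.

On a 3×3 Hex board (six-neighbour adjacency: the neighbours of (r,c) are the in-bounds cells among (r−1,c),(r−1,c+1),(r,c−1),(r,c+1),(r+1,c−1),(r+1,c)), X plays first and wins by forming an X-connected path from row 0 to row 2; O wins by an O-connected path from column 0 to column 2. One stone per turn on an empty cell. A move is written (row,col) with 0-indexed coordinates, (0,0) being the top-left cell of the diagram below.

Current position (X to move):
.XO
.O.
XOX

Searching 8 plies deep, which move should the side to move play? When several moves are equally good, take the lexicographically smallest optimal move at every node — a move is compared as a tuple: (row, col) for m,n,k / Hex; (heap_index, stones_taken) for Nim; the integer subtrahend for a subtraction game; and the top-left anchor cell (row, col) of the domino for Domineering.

ply 1, X at .XO/.O./XOX | (0,0)=-1→XXO/.O./XOX; (1,0)=+1→.XO/XO./XOX*; (1,2)=-1→.XO/.OX/XOX
ply 2: .XO/XO./XOX is terminal -1 (O); from .XO/.O./XOX depth 8

X's best at [.XO/.O./XOX]: (1,0)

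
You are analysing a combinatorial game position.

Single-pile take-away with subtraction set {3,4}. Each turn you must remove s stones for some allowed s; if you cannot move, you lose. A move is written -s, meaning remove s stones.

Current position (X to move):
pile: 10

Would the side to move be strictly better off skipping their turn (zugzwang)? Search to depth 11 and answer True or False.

ply 1, X at 10 | -3=+1→7*; -4=-1→6
ply 2, O at 7 | -3=-1→4*; -4=-1→3
ply 3, X at 4 | -3=+1→1*; -4=+1→0
ply 4: 1 is terminal -1 (O); from 10 depth 11
pass branch (O moves first from the same position):
  | ply 1, O at 10 | -3=+1→7*; -4=-1→6
  | ply 2, X at 7 | -3=-1→4*; -4=-1→3
  | ply 3, O at 4 | -3=+1→1*; -4=+1→0
  | ply 4: 1 is terminal -1 (X); from 10 depth 11
X moving scores +1; X passing scores -1

zugzwang(10, X) = False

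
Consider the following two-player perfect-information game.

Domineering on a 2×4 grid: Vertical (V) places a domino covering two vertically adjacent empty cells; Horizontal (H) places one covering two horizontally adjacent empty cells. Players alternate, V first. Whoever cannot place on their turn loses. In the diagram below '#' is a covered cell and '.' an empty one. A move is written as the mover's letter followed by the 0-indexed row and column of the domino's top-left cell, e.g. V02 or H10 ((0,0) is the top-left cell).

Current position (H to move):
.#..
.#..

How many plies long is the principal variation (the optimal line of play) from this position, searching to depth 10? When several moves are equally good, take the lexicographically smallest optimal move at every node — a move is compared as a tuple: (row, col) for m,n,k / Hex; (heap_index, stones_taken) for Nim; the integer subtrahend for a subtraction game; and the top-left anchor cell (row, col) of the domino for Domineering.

PV length from [.#../.#..]: 3 plies

p1 H@[.#../.#..]: H02[.###/.#..]+1* H12[.#../.###]+1
p2 V@[.###/.#..]: V00[####/##..]-1*
p3 H@[####/##..]: H12[####/####]+1*
p4 V@[####/####] terminal -1; root [.#../.#..] d10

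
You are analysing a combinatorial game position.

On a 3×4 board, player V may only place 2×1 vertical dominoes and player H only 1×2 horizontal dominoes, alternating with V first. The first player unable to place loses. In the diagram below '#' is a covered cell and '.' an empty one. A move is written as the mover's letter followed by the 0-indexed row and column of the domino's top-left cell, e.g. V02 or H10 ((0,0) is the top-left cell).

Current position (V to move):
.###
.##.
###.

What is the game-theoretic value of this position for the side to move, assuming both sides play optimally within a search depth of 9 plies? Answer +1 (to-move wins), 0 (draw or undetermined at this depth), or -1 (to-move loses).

p1 V@[.###/.##./###.]: V00[####/###./###.]+1* V13[.###/.###/####]+1
p2 H@[####/###./###.] terminal -1; root [.###/.##./###.] d9

value(.###/.##./###., V) = +1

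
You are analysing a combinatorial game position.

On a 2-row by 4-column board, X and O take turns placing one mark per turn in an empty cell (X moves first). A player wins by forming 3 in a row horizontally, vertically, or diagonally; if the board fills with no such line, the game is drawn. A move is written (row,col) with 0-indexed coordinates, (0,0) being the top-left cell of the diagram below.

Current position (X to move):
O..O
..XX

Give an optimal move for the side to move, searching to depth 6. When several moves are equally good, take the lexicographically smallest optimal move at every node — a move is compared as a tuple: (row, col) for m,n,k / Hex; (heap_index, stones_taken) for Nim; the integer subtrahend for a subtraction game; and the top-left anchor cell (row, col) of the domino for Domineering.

[O..O/..XX] X move#1: (0,1):+0/OX.O/..XX, (0,2):+0/O.XO/..XX, (1,0):+0/O..O/X.XX, (1,1):+1/O..O/.XXX*
[O..O/.XXX] end (terminal -1, O#2); searched O..O/..XX to 6

X's best at [O..O/..XX]: (1,1)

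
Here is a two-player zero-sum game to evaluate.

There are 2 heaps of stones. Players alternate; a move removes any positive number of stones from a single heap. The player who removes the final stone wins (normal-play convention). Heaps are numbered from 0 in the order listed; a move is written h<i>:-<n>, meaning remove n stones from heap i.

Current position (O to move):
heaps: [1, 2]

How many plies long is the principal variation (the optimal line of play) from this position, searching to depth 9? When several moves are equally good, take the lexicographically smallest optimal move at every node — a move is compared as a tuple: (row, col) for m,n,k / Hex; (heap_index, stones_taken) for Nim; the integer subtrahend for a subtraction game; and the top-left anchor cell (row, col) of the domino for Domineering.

p1 O@[(1,2)]: h0:-1[(0,2)]-1 h1:-1[(1,1)]+1* h1:-2[(1,0)]-1
p2 X@[(1,1)]: h0:-1[(0,1)]-1* h1:-1[(1,0)]-1
p3 O@[(0,1)]: h1:-1[(0,0)]+1*
p4 X@[(0,0)] terminal -1; root [(1,2)] d9

PV length from [(1,2)]: 3 plies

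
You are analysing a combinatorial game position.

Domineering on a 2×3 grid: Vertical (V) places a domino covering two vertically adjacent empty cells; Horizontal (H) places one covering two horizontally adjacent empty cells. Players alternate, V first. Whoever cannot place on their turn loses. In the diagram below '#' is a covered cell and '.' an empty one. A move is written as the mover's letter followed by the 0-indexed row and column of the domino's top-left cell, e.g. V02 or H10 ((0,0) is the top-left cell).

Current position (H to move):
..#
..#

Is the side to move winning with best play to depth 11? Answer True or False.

ply 1, H at ..#/..# | H00=+1→###/..#*; H10=+1→..#/###
ply 2: ###/..# is terminal -1 (V); from ..#/..# depth 11

H winning at [..#/..#]: True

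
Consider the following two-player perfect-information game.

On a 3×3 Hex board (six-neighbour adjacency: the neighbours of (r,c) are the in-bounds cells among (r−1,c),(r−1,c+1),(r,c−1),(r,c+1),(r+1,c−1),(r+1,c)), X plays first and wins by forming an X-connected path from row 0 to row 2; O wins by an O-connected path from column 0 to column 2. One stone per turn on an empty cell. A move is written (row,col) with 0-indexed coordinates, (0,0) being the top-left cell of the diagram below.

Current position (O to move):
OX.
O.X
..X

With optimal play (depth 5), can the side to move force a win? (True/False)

O winning at [OX./O.X/..X]: False

ply 1, O at OX./O.X/..X | (0,2)=-1→OXO/O.X/..X*; (1,1)=-1→OX./OOX/..X; (2,0)=-1→OX./O.X/O.X; (2,1)=-1→OX./O.X/.OX
ply 2, X at OXO/O.X/..X | (1,1)=+1→OXO/OXX/..X*; (2,0)=-1→OXO/O.X/X.X; (2,1)=-1→OXO/O.X/.XX
ply 3: OXO/OXX/..X is terminal -1 (O); from OX./O.X/..X depth 5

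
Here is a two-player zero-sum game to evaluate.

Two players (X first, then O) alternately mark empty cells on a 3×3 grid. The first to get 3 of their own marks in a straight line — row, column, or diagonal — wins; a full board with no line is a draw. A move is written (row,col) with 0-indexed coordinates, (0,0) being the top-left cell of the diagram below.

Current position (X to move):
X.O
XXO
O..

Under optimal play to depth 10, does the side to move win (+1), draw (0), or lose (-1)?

value(X.O/XXO/O.., X) = +1

[X.O/XXO/O..] X move#1: (0,1):-1/XXO/XXO/O.., (2,1):-1/X.O/XXO/OX., (2,2):+1/X.O/XXO/O.X*
[X.O/XXO/O.X] end (terminal -1, O#2); searched X.O/XXO/O.. to 10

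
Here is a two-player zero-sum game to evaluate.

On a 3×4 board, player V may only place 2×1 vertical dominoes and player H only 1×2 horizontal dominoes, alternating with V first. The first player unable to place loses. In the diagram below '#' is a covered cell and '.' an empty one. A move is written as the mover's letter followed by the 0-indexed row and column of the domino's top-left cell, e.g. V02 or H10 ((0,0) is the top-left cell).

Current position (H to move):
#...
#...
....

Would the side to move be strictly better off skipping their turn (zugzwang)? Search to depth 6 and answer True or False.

zugzwang(#.../#.../...., H) = False

p1 H@[#.../#.../....]: H01[###./#.../....]-1 H02[#.##/#.../....]-1 H11[#.../###./....]+1* H12[#.../#.##/....]+1 H20[#.../#.../##..]-1 H21[#.../#.../.##.]-1 H22[#.../#.../..##]-1
p2 V@[#.../###./....]: V03[#..#/####/....]-1* V13[#.../####/...#]-1
p3 H@[#..#/####/....]: H01[####/####/....]+1* H20[#..#/####/##..]+1 H21[#..#/####/.##.]+1 H22[#..#/####/..##]+1
p4 V@[####/####/....] terminal -1; root [#.../#.../....] d6
suppose H passes — search the same position with V to move:
pass> p1 V@[#.../#.../....]: V01[##../##../....]-1 V02[#.#./#.#./....]+1* V03[#..#/#..#/....]-1 V11[#.../##../.#..]-1 V12[#.../#.#./..#.]+1 V13[#.../#..#/...#]-1
pass> p2 H@[#.#./#.#./....]: H20[#.#./#.#./##..]-1* H21[#.#./#.#./.##.]-1 H22[#.#./#.#./..##]-1
pass> p3 V@[#.#./#.#./##..]: V01[###./###./##..]+1* V03[#.##/#.##/##..]+1 V13[#.#./#.##/##.#]+1
pass> p4 H@[###./###./##..]: H22[###./###./####]-1*
pass> p5 V@[###./###./####]: V03[####/####/####]+1*
pass> p6 H@[####/####/####] terminal -1; root [#.../#.../....] d6
for H: play +1, pass -1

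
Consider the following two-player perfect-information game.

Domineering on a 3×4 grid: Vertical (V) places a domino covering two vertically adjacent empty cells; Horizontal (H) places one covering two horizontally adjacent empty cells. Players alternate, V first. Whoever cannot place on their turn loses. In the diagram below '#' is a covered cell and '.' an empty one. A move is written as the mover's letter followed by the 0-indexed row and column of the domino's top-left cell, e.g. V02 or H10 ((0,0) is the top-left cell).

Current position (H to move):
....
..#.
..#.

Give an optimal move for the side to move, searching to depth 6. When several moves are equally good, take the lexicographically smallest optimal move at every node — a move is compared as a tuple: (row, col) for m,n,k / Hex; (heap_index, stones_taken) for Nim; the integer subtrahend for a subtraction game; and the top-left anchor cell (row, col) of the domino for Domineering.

H's best at [..../..#./..#.]: H10

p1 H@[..../..#./..#.]: H00[##../..#./..#.]-1 H01[.##./..#./..#.]-1 H02[..##/..#./..#.]-1 H10[..../###./..#.]+1* H20[..../..#./###.]-1
p2 V@[..../###./..#.]: V03[...#/####/..#.]-1* V13[..../####/..##]-1
p3 H@[...#/####/..#.]: H00[##.#/####/..#.]+1* H01[.###/####/..#.]+1 H20[...#/####/###.]+1
p4 V@[##.#/####/..#.] terminal -1; root [..../..#./..#.] d6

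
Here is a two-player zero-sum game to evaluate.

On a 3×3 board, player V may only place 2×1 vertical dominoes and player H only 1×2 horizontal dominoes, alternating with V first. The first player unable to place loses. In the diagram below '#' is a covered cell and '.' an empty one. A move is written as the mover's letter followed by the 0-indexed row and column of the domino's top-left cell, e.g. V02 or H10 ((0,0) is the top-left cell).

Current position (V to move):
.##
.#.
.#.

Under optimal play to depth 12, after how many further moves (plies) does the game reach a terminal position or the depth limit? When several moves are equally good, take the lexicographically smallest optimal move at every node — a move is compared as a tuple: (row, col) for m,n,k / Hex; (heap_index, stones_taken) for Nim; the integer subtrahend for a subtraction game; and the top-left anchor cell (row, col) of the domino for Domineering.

p1 V@[.##/.#./.#.]: V00[###/##./.#.]+1* V10[.##/##./##.]+1 V12[.##/.##/.##]+1
p2 H@[###/##./.#.] terminal -1; root [.##/.#./.#.] d12

PV length from [.##/.#./.#.]: 1 ply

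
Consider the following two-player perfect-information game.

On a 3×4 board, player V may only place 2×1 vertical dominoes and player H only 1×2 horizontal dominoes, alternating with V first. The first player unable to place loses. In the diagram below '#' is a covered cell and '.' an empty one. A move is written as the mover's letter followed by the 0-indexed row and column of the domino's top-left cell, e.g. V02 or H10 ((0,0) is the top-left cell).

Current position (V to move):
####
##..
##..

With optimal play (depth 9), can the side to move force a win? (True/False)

V winning at [####/##../##..]: True

p1 V@[####/##../##..]: V12[####/###./###.]+1* V13[####/##.#/##.#]+1
p2 H@[####/###./###.] terminal -1; root [####/##../##..] d9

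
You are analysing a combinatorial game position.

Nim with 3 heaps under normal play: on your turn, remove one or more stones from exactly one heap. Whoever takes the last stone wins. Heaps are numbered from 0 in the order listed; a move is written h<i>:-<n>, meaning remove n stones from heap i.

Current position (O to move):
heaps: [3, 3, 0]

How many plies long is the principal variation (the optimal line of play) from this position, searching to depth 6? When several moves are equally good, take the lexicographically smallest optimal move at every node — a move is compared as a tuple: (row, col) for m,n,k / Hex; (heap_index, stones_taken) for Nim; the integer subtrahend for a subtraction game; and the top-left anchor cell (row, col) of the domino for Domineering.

p1 O@[(3,3,0)]: h0:-1[(2,3,0)]-1* h0:-2[(1,3,0)]-1 h0:-3[(0,3,0)]-1 h1:-1[(3,2,0)]-1 h1:-2[(3,1,0)]-1 h1:-3[(3,0,0)]-1
p2 X@[(2,3,0)]: h0:-1[(1,3,0)]-1 h0:-2[(0,3,0)]-1 h1:-1[(2,2,0)]+1* h1:-2[(2,1,0)]-1 h1:-3[(2,0,0)]-1
p3 O@[(2,2,0)]: h0:-1[(1,2,0)]-1* h0:-2[(0,2,0)]-1 h1:-1[(2,1,0)]-1 h1:-2[(2,0,0)]-1
p4 X@[(1,2,0)]: h0:-1[(0,2,0)]-1 h1:-1[(1,1,0)]+1* h1:-2[(1,0,0)]-1
p5 O@[(1,1,0)]: h0:-1[(0,1,0)]-1* h1:-1[(1,0,0)]-1
p6 X@[(0,1,0)]: h1:-1[(0,0,0)]+1*
p7 O@[(0,0,0)] terminal -1; root [(3,3,0)] d6

PV length from [(3,3,0)]: 6 plies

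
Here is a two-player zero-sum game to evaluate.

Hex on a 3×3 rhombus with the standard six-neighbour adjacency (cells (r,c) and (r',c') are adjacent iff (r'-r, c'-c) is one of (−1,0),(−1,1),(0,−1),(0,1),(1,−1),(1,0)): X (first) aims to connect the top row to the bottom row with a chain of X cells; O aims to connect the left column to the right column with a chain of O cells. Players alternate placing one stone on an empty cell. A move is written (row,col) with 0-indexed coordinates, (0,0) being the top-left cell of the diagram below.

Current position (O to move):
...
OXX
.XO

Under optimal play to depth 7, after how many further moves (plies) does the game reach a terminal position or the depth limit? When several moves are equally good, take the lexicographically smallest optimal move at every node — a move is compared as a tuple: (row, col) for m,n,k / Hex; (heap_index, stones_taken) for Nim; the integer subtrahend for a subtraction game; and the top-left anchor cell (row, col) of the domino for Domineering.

PV length from [.../OXX/.XO]: 2 plies

ply 1, O at .../OXX/.XO | (0,0)=-1→O../OXX/.XO*; (0,1)=-1→.O./OXX/.XO; (0,2)=-1→..O/OXX/.XO; (2,0)=-1→.../OXX/OXO
ply 2, X at O../OXX/.XO | (0,1)=+1→OX./OXX/.XO*; (0,2)=+1→O.X/OXX/.XO; (2,0)=+1→O../OXX/XXO
ply 3: OX./OXX/.XO is terminal -1 (O); from .../OXX/.XO depth 7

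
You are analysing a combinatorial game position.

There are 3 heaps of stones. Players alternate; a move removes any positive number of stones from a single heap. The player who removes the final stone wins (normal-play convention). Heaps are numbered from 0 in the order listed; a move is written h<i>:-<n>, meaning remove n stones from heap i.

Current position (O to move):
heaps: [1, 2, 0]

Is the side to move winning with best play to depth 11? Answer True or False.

ply 1, O at (1,2,0) | h0:-1=-1→(0,2,0); h1:-1=+1→(1,1,0)*; h1:-2=-1→(1,0,0)
ply 2, X at (1,1,0) | h0:-1=-1→(0,1,0)*; h1:-1=-1→(1,0,0)
ply 3, O at (0,1,0) | h1:-1=+1→(0,0,0)*
ply 4: (0,0,0) is terminal -1 (X); from (1,2,0) depth 11

O winning at [(1,2,0)]: True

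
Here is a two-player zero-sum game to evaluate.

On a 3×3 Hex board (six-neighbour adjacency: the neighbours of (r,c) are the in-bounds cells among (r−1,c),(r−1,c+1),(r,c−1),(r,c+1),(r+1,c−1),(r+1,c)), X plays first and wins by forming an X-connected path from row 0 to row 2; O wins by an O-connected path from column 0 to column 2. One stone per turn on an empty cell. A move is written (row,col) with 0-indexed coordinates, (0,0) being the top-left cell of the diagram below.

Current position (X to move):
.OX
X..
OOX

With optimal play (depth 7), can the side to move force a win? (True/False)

[.OX/X../OOX] X move#1: (0,0):-1/XOX/X../OOX, (1,1):-1/.OX/XX./OOX, (1,2):+1/.OX/X.X/OOX*
[.OX/X.X/OOX] end (terminal -1, O#2); searched .OX/X../OOX to 7

X winning at [.OX/X../OOX]: True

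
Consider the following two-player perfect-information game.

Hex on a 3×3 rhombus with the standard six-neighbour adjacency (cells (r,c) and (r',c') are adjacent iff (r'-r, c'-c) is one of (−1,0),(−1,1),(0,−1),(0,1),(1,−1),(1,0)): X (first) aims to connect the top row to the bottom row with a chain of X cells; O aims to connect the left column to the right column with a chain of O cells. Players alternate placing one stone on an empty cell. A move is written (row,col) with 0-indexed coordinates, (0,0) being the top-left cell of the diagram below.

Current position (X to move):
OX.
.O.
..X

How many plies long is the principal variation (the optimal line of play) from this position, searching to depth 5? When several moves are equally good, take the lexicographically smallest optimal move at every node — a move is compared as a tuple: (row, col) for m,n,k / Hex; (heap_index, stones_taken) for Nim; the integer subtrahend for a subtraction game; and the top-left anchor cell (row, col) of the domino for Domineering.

PV length from [OX./.O./..X]: 4 plies

[OX./.O./..X] X move#1: (0,2):-1/OXX/.O./..X*, (1,0):-1/OX./XO./..X, (1,2):-1/OX./.OX/..X, (2,0):-1/OX./.O./X.X, (2,1):-1/OX./.O./.XX
[OXX/.O./..X] O move#2: (1,0):-1/OXX/OO./..X, (1,2):+1/OXX/.OO/..X*, (2,0):-1/OXX/.O./O.X, (2,1):-1/OXX/.O./.OX
[OXX/.OO/..X] X move#3: (1,0):-1/OXX/XOO/..X*, (2,0):-1/OXX/.OO/X.X, (2,1):-1/OXX/.OO/.XX
[OXX/XOO/..X] O move#4: (2,0):+1/OXX/XOO/O.X*, (2,1):-1/OXX/XOO/.OX
[OXX/XOO/O.X] end (terminal -1, X#5); searched OX./.O./..X to 5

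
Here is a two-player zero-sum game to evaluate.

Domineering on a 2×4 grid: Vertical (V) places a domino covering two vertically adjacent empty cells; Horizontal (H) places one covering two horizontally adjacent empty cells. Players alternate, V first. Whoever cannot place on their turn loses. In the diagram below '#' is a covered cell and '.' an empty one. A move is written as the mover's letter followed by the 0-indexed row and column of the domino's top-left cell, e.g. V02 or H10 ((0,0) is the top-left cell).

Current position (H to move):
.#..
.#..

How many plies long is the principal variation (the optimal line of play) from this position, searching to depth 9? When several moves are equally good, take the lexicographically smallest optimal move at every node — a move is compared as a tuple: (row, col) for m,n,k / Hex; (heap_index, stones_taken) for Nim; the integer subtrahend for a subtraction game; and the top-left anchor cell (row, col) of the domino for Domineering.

ply 1, H at .#../.#.. | H02=+1→.###/.#..*; H12=+1→.#../.###
ply 2, V at .###/.#.. | V00=-1→####/##..*
ply 3, H at ####/##.. | H12=+1→####/####*
ply 4: ####/#### is terminal -1 (V); from .#../.#.. depth 9

PV length from [.#../.#..]: 3 plies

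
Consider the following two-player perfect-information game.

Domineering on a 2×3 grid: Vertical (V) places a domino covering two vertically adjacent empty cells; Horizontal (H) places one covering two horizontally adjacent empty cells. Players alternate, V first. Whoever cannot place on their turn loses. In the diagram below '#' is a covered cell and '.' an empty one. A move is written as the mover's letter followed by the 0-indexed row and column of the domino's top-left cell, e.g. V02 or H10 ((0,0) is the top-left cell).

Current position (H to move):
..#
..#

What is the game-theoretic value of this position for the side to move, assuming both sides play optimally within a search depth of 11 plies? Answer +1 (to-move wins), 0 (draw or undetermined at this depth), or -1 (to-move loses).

value(..#/..#, H) = +1

ply 1, H at ..#/..# | H00=+1→###/..#*; H10=+1→..#/###
ply 2: ###/..# is terminal -1 (V); from ..#/..# depth 11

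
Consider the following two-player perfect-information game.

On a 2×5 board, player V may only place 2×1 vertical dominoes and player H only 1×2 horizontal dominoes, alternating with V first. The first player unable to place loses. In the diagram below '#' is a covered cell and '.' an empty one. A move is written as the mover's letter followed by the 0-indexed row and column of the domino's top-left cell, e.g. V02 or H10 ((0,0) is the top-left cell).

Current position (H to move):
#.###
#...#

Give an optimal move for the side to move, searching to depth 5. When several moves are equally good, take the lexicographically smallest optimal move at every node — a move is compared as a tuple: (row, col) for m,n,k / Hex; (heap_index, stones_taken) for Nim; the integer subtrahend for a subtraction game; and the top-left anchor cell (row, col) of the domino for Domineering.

H's best at [#.###/#...#]: H11

p1 H@[#.###/#...#]: H11[#.###/###.#]+1* H12[#.###/#.###]-1
p2 V@[#.###/###.#] terminal -1; root [#.###/#...#] d5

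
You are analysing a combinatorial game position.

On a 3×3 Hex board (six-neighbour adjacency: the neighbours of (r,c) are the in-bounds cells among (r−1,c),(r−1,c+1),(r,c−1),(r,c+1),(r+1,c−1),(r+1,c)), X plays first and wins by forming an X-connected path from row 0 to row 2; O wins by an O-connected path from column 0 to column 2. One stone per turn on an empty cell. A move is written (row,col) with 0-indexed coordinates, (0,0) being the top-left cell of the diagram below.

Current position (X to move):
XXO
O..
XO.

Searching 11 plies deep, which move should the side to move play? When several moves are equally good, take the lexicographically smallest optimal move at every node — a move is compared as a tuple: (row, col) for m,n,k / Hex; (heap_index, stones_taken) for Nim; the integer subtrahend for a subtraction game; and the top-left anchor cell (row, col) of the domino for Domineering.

[XXO/O../XO.] X move#1: (1,1):+1/XXO/OX./XO.*, (1,2):-1/XXO/O.X/XO., (2,2):-1/XXO/O../XOX
[XXO/OX./XO.] end (terminal -1, O#2); searched XXO/O../XO. to 11

X's best at [XXO/O../XO.]: (1,1)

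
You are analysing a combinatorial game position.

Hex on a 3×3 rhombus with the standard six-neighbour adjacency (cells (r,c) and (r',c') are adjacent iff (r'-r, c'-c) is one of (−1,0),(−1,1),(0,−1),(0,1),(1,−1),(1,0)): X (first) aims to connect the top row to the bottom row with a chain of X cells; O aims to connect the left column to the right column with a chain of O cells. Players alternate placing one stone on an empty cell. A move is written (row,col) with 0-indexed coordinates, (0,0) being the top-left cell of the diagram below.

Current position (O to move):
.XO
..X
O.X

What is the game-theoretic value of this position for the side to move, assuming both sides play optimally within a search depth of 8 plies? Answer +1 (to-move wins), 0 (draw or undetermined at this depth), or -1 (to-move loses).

p1 O@[.XO/..X/O.X]: (0,0)[OXO/..X/O.X]-1 (1,0)[.XO/O.X/O.X]-1 (1,1)[.XO/.OX/O.X]+1* (2,1)[.XO/..X/OOX]-1
p2 X@[.XO/.OX/O.X] terminal -1; root [.XO/..X/O.X] d8

value(.XO/..X/O.X, O) = +1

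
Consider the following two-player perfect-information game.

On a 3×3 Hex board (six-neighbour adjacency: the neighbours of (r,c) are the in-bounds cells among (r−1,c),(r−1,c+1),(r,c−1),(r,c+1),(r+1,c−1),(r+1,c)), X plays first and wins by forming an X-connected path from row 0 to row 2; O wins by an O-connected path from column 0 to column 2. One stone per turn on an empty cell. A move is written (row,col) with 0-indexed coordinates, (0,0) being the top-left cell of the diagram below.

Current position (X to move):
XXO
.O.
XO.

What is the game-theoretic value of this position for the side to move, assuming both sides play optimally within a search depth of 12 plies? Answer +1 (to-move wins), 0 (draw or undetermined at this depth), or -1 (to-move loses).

[XXO/.O./XO.] X move#1: (1,0):+1/XXO/XO./XO.*, (1,2):-1/XXO/.OX/XO., (2,2):-1/XXO/.O./XOX
[XXO/XO./XO.] end (terminal -1, O#2); searched XXO/.O./XO. to 12

value(XXO/.O./XO., X) = +1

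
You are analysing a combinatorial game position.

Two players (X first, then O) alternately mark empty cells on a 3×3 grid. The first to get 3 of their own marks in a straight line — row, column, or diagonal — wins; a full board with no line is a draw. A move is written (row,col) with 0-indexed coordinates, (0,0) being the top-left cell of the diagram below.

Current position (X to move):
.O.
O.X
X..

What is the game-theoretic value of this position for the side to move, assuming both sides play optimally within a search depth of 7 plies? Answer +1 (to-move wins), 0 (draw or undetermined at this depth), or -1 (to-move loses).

value(.O./O.X/X.., X) = +1

p1 X@[.O./O.X/X..]: (0,0)[XO./O.X/X..]+0 (0,2)[.OX/O.X/X..]+1* (1,1)[.O./OXX/X..]+0 (2,1)[.O./O.X/XX.]+0 (2,2)[.O./O.X/X.X]+1
p2 O@[.OX/O.X/X..]: (0,0)[OOX/O.X/X..]-1* (1,1)[.OX/OOX/X..]-1 (2,1)[.OX/O.X/XO.]-1 (2,2)[.OX/O.X/X.O]-1
p3 X@[OOX/O.X/X..]: (1,1)[OOX/OXX/X..]+1* (2,1)[OOX/O.X/XX.]+1 (2,2)[OOX/O.X/X.X]+1
p4 O@[OOX/OXX/X..] terminal -1; root [.O./O.X/X..] d7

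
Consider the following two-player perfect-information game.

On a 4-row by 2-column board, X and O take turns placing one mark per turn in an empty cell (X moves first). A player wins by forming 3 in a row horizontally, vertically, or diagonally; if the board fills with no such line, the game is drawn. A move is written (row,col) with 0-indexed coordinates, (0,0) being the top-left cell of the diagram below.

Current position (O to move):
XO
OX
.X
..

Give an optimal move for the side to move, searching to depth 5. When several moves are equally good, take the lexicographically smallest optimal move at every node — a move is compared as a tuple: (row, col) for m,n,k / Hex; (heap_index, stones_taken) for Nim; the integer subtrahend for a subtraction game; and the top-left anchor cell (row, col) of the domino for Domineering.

O's best at [XO/OX/.X/..]: (3,1)

[XO/OX/.X/..] O move#1: (2,0):-1/XO/OX/OX/.., (3,0):-1/XO/OX/.X/O., (3,1):+0/XO/OX/.X/.O*
[XO/OX/.X/.O] X move#2: (2,0):+0/XO/OX/XX/.O*, (3,0):+0/XO/OX/.X/XO
[XO/OX/XX/.O] O move#3: (3,0):+0/XO/OX/XX/OO*
[XO/OX/XX/OO] end (terminal +0, X#4); searched XO/OX/.X/.. to 5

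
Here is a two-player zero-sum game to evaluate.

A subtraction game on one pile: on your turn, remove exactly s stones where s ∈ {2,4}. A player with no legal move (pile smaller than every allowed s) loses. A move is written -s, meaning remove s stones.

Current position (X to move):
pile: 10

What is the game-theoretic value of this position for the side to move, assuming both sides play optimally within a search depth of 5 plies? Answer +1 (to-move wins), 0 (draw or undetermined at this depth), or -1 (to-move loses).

[10] X move#1: -2:-1/8, -4:+1/6*
[6] O move#2: -2:-1/4*, -4:-1/2
[4] X move#3: -2:-1/2, -4:+1/0*
[0] end (terminal -1, O#4); searched 10 to 5

value(10, X) = +1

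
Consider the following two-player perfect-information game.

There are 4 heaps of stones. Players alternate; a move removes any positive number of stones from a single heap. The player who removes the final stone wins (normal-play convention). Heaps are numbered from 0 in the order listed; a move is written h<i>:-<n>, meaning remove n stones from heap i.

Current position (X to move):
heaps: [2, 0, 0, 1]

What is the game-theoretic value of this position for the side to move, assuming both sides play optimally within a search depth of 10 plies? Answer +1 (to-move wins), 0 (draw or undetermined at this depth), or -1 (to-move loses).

value((2,0,0,1), X) = +1

p1 X@[(2,0,0,1)]: h0:-1[(1,0,0,1)]+1* h0:-2[(0,0,0,1)]-1 h3:-1[(2,0,0,0)]-1
p2 O@[(1,0,0,1)]: h0:-1[(0,0,0,1)]-1* h3:-1[(1,0,0,0)]-1
p3 X@[(0,0,0,1)]: h3:-1[(0,0,0,0)]+1*
p4 O@[(0,0,0,0)] terminal -1; root [(2,0,0,1)] d10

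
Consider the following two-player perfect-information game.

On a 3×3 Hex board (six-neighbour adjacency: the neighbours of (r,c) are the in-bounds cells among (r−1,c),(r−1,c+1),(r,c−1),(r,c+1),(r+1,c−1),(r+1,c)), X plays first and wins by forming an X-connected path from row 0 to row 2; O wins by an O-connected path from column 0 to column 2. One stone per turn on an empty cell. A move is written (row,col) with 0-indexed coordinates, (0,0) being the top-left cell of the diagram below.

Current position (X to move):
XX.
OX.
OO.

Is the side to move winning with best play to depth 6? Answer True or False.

X winning at [XX./OX./OO.]: False

ply 1, X at XX./OX./OO. | (0,2)=-1→XXX/OX./OO.*; (1,2)=-1→XX./OXX/OO.; (2,2)=-1→XX./OX./OOX
ply 2, O at XXX/OX./OO. | (1,2)=+1→XXX/OXO/OO.*; (2,2)=+1→XXX/OX./OOO
ply 3: XXX/OXO/OO. is terminal -1 (X); from XX./OX./OO. depth 6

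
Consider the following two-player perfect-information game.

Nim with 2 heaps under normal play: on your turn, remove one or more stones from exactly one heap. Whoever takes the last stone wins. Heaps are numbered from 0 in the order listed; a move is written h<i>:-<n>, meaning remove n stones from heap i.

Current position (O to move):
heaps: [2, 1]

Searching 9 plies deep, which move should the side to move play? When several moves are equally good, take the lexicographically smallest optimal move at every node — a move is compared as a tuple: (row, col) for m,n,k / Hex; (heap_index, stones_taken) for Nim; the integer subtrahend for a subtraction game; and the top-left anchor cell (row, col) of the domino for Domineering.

O's best at [(2,1)]: h0:-1

p1 O@[(2,1)]: h0:-1[(1,1)]+1* h0:-2[(0,1)]-1 h1:-1[(2,0)]-1
p2 X@[(1,1)]: h0:-1[(0,1)]-1* h1:-1[(1,0)]-1
p3 O@[(0,1)]: h1:-1[(0,0)]+1*
p4 X@[(0,0)] terminal -1; root [(2,1)] d9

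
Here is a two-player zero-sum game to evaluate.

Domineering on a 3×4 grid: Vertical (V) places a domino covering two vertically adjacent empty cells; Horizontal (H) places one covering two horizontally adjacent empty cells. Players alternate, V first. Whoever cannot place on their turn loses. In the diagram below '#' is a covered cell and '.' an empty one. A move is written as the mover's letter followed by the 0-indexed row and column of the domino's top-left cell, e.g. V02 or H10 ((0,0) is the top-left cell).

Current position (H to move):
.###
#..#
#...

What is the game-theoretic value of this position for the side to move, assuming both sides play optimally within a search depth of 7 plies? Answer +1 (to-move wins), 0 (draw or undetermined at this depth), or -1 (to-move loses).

value(.###/#..#/#..., H) = +1

ply 1, H at .###/#..#/#... | H11=+1→.###/####/#...*; H21=+1→.###/#..#/###.; H22=-1→.###/#..#/#.##
ply 2: .###/####/#... is terminal -1 (V); from .###/#..#/#... depth 7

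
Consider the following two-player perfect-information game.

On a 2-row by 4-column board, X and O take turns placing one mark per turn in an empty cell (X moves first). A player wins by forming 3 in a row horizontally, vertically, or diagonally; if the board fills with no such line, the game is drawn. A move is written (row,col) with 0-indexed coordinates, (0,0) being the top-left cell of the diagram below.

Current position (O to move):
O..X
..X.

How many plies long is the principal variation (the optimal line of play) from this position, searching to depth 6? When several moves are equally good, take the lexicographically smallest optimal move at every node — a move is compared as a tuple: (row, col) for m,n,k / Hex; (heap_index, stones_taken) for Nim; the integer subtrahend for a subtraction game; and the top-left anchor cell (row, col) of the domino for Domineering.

ply 1, O at O..X/..X. | (0,1)=+0→OO.X/..X.*; (0,2)=+0→O.OX/..X.; (1,0)=+0→O..X/O.X.; (1,1)=+0→O..X/.OX.; (1,3)=+0→O..X/..XO
ply 2, X at OO.X/..X. | (0,2)=+0→OOXX/..X.*; (1,0)=-1→OO.X/X.X.; (1,1)=-1→OO.X/.XX.; (1,3)=-1→OO.X/..XX
ply 3, O at OOXX/..X. | (1,0)=+0→OOXX/O.X.*; (1,1)=+0→OOXX/.OX.; (1,3)=+0→OOXX/..XO
ply 4, X at OOXX/O.X. | (1,1)=+0→OOXX/OXX.*; (1,3)=+0→OOXX/O.XX
ply 5, O at OOXX/OXX. | (1,3)=+0→OOXX/OXXO*
ply 6: OOXX/OXXO is terminal +0 (X); from O..X/..X. depth 6

PV length from [O..X/..X.]: 5 plies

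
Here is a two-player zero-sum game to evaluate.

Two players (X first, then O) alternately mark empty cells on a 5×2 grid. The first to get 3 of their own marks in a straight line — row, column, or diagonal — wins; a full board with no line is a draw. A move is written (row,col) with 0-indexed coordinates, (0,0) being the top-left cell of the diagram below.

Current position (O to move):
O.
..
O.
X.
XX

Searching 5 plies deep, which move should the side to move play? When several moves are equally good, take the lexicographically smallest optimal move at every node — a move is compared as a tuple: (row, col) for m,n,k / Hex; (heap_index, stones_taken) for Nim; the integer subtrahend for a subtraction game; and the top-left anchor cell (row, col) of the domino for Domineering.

p1 O@[O./../O./X./XX]: (0,1)[OO/../O./X./XX]+0 (1,0)[O./O./O./X./XX]+1* (1,1)[O./.O/O./X./XX]+1 (2,1)[O./../OO/X./XX]+1 (3,1)[O./../O./XO/XX]+0
p2 X@[O./O./O./X./XX] terminal -1; root [O./../O./X./XX] d5

O's best at [O./../O./X./XX]: (1,0)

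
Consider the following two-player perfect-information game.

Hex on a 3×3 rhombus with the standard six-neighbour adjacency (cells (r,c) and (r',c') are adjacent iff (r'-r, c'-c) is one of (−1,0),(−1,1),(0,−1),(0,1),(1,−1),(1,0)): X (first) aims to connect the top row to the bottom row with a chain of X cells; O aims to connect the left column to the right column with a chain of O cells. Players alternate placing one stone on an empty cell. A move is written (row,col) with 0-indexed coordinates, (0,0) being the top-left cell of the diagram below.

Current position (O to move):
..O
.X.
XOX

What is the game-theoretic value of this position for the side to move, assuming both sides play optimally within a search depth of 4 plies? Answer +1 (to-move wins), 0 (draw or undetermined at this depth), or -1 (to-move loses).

p1 O@[..O/.X./XOX]: (0,0)[O.O/.X./XOX]-1 (0,1)[.OO/.X./XOX]+1* (1,0)[..O/OX./XOX]-1 (1,2)[..O/.XO/XOX]-1
p2 X@[.OO/.X./XOX]: (0,0)[XOO/.X./XOX]-1* (1,0)[.OO/XX./XOX]-1 (1,2)[.OO/.XX/XOX]-1
p3 O@[XOO/.X./XOX]: (1,0)[XOO/OX./XOX]+1* (1,2)[XOO/.XO/XOX]-1
p4 X@[XOO/OX./XOX] terminal -1; root [..O/.X./XOX] d4

value(..O/.X./XOX, O) = +1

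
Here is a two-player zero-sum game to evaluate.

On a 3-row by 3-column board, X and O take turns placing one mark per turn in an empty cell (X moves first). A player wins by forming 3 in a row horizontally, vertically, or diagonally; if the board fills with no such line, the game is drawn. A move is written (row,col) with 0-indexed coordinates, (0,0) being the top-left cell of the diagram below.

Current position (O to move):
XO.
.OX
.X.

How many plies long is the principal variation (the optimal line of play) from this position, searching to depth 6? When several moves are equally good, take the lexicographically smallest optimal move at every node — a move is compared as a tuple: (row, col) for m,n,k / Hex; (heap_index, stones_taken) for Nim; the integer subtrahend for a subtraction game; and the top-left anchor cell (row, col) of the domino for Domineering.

PV length from [XO./.OX/.X.]: 4 plies

ply 1, O at XO./.OX/.X. | (0,2)=-1→XOO/.OX/.X.; (1,0)=-1→XO./OOX/.X.; (2,0)=+0→XO./.OX/OX.*; (2,2)=+0→XO./.OX/.XO
ply 2, X at XO./.OX/OX. | (0,2)=+0→XOX/.OX/OX.*; (1,0)=-1→XO./XOX/OX.; (2,2)=-1→XO./.OX/OXX
ply 3, O at XOX/.OX/OX. | (1,0)=-1→XOX/OOX/OX.; (2,2)=+0→XOX/.OX/OXO*
ply 4, X at XOX/.OX/OXO | (1,0)=+0→XOX/XOX/OXO*
ply 5: XOX/XOX/OXO is terminal +0 (O); from XO./.OX/.X. depth 6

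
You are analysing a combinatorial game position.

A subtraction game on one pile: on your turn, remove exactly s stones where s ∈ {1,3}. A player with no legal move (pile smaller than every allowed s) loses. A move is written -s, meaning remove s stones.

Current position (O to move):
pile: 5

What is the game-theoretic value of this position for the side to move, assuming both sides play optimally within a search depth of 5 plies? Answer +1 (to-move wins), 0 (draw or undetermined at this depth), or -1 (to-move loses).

value(5, O) = +1

p1 O@[5]: -1[4]+1* -3[2]+1
p2 X@[4]: -1[3]-1* -3[1]-1
p3 O@[3]: -1[2]+1* -3[0]+1
p4 X@[2]: -1[1]-1*
p5 O@[1]: -1[0]+1*
p6 X@[0] terminal -1; root [5] d5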